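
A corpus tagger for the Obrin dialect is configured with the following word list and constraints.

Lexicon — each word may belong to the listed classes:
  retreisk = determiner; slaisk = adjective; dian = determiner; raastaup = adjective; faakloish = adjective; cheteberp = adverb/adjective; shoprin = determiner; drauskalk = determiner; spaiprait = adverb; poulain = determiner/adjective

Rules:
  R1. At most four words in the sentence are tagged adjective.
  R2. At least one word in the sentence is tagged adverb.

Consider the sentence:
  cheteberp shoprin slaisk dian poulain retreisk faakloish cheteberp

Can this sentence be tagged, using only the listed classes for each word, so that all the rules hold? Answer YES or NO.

Candidates per position — 1:cheteberp {adverb,adjective}; 2:shoprin {determiner}; 3:slaisk {adjective}; 4:dian {determiner}; 5:poulain {determiner,adjective}; 6:retreisk {determiner}; 7:faakloish {adjective}; 8:cheteberp {adverb,adjective}.
One satisfying assignment: adverb determiner adjective determiner determiner determiner adjective adjective.
Verifying each rule — rule 1 holds; rule 2 holds.

YES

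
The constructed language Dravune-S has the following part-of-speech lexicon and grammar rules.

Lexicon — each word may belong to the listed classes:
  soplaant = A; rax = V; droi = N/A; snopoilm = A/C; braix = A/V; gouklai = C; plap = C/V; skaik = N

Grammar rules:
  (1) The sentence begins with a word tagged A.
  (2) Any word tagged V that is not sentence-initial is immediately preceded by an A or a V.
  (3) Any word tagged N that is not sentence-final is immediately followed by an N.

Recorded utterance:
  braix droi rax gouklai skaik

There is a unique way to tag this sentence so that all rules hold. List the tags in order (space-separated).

A A V C N

Candidates per position — 1:braix {A,V}; 2:droi {N,A}; 3:rax {V}; 4:gouklai {C}; 5:skaik {N}.
Word 1 cannot be V — rule 1 would then fail for every completion. It is A.
Word 2 cannot be N — rule 2 would then fail for every completion. It is A.
The only consistent sequence is: A A V C N.
Check: rule 1 holds; rule 2 holds; rule 3 holds.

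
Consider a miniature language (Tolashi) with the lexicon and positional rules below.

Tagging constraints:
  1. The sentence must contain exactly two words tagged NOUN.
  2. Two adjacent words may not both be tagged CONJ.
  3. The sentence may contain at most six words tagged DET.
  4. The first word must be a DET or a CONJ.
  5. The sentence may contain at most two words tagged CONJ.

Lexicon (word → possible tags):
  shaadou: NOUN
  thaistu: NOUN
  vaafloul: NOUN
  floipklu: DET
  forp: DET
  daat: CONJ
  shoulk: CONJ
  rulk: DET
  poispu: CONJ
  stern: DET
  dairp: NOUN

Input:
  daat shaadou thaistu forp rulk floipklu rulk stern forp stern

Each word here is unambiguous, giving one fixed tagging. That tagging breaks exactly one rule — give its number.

3

Fixed tagging: CONJ NOUN NOUN DET DET DET DET DET DET DET.
Applying the rules: R1 ✓, R2 ✓, R3 ✗, R4 ✓, R5 ✓.
Only rule 3 fails.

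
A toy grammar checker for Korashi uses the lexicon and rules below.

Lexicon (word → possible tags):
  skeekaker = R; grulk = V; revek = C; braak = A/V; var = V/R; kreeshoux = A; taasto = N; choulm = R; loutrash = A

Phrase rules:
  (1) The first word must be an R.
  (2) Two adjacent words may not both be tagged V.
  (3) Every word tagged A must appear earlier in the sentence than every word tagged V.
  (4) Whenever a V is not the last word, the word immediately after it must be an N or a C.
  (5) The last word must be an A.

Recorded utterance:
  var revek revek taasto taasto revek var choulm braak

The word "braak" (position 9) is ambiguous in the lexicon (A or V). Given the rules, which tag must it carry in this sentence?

A

Candidates per position — 1:var {V,R}; 2:revek {C}; 3:revek {C}; 4:taasto {N}; 5:taasto {N}; 6:revek {C}; 7:var {V,R}; 8:choulm {R}; 9:braak {A,V}.
At position 1, choosing V makes rule 1 impossible to satisfy; hence R.
At position 7, choosing V makes rule 4 impossible to satisfy; hence R.
At position 9, choosing V makes rule 5 impossible to satisfy; hence A.
That leaves exactly one tagging: R C C N N C R R A.
Verifying each rule — rule 1 ✓; rule 2 ✓; rule 3 ✓; rule 4 ✓; rule 5 ✓.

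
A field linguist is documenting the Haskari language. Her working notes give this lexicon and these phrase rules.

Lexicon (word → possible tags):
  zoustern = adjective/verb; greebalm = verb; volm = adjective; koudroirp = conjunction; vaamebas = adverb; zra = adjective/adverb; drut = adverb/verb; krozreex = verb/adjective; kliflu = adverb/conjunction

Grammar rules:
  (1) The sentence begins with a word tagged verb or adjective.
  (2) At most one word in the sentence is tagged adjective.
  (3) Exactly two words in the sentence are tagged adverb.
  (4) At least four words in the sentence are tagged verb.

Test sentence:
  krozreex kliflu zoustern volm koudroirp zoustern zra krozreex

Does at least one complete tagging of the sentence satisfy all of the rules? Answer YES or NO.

YES

Candidates per position — 1:krozreex {verb,adjective}; 2:kliflu {adverb,conjunction}; 3:zoustern {adjective,verb}; 4:volm {adjective}; 5:koudroirp {conjunction}; 6:zoustern {adjective,verb}; 7:zra {adjective,adverb}; 8:krozreex {verb,adjective}.
One satisfying assignment: verb adverb verb adjective conjunction verb adverb verb.
Check: rule 1 ok; rule 2 ok; rule 3 ok; rule 4 ok.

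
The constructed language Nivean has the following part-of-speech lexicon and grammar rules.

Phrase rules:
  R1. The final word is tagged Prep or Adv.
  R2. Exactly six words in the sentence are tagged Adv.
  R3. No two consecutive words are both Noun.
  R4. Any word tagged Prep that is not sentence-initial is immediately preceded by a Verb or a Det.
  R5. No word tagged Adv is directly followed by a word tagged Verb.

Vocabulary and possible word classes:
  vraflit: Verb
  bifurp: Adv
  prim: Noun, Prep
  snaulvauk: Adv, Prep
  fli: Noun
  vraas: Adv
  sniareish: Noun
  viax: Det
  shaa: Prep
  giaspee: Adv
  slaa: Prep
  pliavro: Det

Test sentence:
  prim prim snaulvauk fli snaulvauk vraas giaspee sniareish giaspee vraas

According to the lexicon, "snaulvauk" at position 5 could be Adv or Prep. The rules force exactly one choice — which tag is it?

Candidates per position — 1:prim {Noun,Prep}; 2:prim {Noun,Prep}; 3:snaulvauk {Adv,Prep}; 4:fli {Noun}; 5:snaulvauk {Adv,Prep}; 6:vraas {Adv}; 7:giaspee {Adv}; 8:sniareish {Noun}; 9:giaspee {Adv}; 10:vraas {Adv}.
If word 2 were Prep, no tagging could satisfy rule 4; so word 2 is Noun.
If word 3 were Prep, no tagging could satisfy rule 2; so word 3 is Adv.
If word 5 were Prep, no tagging could satisfy rule 2; so word 5 is Adv.
If word 1 were Noun, no tagging could satisfy rule 3; so word 1 is Prep.
That leaves exactly one tagging: Prep Noun Adv Noun Adv Adv Adv Noun Adv Adv.
Check: rule 1 holds; rule 2 holds; rule 3 holds; rule 4 holds; rule 5 holds.

Adv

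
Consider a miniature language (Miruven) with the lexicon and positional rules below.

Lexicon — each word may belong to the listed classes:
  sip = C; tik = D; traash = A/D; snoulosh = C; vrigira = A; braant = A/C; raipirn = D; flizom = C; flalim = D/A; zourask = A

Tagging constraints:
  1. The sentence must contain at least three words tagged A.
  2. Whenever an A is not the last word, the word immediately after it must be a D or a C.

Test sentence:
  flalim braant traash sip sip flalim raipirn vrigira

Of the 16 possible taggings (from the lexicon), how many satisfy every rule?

Candidates per position — 1:flalim {D,A}; 2:braant {A,C}; 3:traash {A,D}; 4:sip {C}; 5:sip {C}; 6:flalim {D,A}; 7:raipirn {D}; 8:vrigira {A}.
There are 16 candidate sequences in total.
The sequences that satisfy every rule: D A D C C A D A; D C A C C A D A; A C A C C D D A; A C A C C A D A; A C D C C A D A.
Count = 5.

5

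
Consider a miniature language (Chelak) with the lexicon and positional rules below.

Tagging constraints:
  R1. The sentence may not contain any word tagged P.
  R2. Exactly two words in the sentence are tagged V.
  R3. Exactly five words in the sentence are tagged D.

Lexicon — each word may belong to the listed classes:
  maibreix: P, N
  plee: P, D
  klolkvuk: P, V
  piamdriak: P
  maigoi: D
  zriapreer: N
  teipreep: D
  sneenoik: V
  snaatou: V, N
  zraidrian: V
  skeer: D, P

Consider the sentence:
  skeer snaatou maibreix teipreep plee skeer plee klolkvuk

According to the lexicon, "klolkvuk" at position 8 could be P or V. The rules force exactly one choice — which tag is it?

Candidates per position — 1:skeer {D,P}; 2:snaatou {V,N}; 3:maibreix {P,N}; 4:teipreep {D}; 5:plee {P,D}; 6:skeer {D,P}; 7:plee {P,D}; 8:klolkvuk {P,V}.
At position 1, choosing P makes rule 1 impossible to satisfy; hence D.
At position 2, choosing N makes rule 2 impossible to satisfy; hence V.
At position 3, choosing P makes rule 1 impossible to satisfy; hence N.
At position 5, choosing P makes rule 1 impossible to satisfy; hence D.
At position 6, choosing P makes rule 1 impossible to satisfy; hence D.
At position 7, choosing P makes rule 1 impossible to satisfy; hence D.
At position 8, choosing P makes rule 1 impossible to satisfy; hence V.
The only consistent sequence is: D V N D D D D V.
Check: rule 1 ok; rule 2 ok; rule 3 ok.

V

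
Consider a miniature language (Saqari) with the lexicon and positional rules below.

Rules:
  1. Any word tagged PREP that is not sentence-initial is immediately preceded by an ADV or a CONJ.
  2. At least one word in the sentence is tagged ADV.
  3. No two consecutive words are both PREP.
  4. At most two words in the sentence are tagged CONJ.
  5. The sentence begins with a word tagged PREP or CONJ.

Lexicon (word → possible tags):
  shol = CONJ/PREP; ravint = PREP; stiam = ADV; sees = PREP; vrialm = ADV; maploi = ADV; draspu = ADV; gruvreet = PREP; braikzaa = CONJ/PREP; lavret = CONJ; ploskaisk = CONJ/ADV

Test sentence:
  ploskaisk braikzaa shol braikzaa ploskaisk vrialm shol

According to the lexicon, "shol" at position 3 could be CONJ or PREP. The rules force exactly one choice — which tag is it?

CONJ

Candidates per position — 1:ploskaisk {CONJ,ADV}; 2:braikzaa {CONJ,PREP}; 3:shol {CONJ,PREP}; 4:braikzaa {CONJ,PREP}; 5:ploskaisk {CONJ,ADV}; 6:vrialm {ADV}; 7:shol {CONJ,PREP}.
Position 1: tagging it ADV would leave rule 5 unsatisfiable, so it must be CONJ.
Position 3: the remaining choice is settled jointly with positions 2, 4, 5, 7 — only CONJ at position 3 is part of a tagging that satisfies every rule.
So the tagging must be: CONJ PREP CONJ PREP ADV ADV PREP.
Rule-by-rule: rule 1 satisfied; rule 2 satisfied; rule 3 satisfied; rule 4 satisfied; rule 5 satisfied.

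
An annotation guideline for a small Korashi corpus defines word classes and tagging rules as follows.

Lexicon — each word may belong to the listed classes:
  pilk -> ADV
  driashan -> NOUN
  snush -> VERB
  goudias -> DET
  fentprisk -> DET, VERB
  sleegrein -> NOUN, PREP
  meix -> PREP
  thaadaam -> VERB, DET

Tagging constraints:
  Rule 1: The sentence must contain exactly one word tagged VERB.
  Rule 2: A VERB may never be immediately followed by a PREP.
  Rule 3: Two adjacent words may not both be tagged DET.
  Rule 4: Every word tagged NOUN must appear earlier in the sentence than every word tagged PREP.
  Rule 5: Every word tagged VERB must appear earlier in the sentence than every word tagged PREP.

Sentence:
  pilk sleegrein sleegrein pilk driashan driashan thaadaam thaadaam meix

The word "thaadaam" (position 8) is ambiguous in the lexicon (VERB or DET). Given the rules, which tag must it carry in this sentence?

Candidates per position — 1:pilk {ADV}; 2:sleegrein {NOUN,PREP}; 3:sleegrein {NOUN,PREP}; 4:pilk {ADV}; 5:driashan {NOUN}; 6:driashan {NOUN}; 7:thaadaam {VERB,DET}; 8:thaadaam {VERB,DET}; 9:meix {PREP}.
At position 2, choosing PREP makes rule 4 impossible to satisfy; hence NOUN.
At position 3, choosing PREP makes rule 4 impossible to satisfy; hence NOUN.
At position 8, choosing VERB makes rule 2 impossible to satisfy; hence DET.
At position 7, choosing DET makes rule 1 impossible to satisfy; hence VERB.
That leaves exactly one tagging: ADV NOUN NOUN ADV NOUN NOUN VERB DET PREP.
Check: rule 1 holds; rule 2 holds; rule 3 holds; rule 4 holds; rule 5 holds.

DET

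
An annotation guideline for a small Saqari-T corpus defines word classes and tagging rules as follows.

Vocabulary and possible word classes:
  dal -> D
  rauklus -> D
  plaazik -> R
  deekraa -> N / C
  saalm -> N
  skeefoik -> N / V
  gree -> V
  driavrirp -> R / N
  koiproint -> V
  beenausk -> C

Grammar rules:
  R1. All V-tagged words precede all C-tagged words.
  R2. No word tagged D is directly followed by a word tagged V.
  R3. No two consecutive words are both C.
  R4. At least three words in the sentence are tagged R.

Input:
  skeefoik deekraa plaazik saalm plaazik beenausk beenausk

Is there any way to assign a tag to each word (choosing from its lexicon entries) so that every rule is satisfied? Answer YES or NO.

Candidates per position — 1:skeefoik {N,V}; 2:deekraa {N,C}; 3:plaazik {R}; 4:saalm {N}; 5:plaazik {R}; 6:beenausk {C}; 7:beenausk {C}.
Rule 3 cannot be satisfied by any choice of tags from the lexicon.
So there is no consistent tagging.

NO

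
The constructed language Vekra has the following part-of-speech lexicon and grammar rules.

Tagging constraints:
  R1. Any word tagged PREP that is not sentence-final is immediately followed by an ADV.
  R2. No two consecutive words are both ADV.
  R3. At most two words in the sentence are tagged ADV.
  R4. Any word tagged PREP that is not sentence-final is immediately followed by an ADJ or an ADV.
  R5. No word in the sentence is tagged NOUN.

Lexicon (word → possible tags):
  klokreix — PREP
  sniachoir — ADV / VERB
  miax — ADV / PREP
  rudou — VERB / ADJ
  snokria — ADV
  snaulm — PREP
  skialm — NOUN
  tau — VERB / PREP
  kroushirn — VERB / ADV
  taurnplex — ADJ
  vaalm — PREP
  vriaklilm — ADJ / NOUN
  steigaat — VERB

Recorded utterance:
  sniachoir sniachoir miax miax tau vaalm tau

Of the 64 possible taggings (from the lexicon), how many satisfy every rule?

0

Candidates per position — 1:sniachoir {ADV,VERB}; 2:sniachoir {ADV,VERB}; 3:miax {ADV,PREP}; 4:miax {ADV,PREP}; 5:tau {VERB,PREP}; 6:vaalm {PREP}; 7:tau {VERB,PREP}.
There are 64 candidate sequences in total.
Rule 1 cannot be satisfied by any choice of tags from the lexicon.
So there is no consistent tagging.
Count = 0.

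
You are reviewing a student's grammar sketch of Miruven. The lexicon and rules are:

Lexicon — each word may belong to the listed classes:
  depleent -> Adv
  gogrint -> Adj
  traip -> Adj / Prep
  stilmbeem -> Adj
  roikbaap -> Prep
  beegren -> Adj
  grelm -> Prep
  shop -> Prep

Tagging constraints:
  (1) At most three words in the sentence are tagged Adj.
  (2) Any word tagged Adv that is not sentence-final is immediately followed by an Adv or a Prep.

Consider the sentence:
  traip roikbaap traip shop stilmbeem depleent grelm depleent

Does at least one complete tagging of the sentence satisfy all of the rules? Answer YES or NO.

Candidates per position — 1:traip {Adj,Prep}; 2:roikbaap {Prep}; 3:traip {Adj,Prep}; 4:shop {Prep}; 5:stilmbeem {Adj}; 6:depleent {Adv}; 7:grelm {Prep}; 8:depleent {Adv}.
One satisfying assignment: Adj Prep Prep Prep Adj Adv Prep Adv.
Check: rule 1 ok; rule 2 ok.

YES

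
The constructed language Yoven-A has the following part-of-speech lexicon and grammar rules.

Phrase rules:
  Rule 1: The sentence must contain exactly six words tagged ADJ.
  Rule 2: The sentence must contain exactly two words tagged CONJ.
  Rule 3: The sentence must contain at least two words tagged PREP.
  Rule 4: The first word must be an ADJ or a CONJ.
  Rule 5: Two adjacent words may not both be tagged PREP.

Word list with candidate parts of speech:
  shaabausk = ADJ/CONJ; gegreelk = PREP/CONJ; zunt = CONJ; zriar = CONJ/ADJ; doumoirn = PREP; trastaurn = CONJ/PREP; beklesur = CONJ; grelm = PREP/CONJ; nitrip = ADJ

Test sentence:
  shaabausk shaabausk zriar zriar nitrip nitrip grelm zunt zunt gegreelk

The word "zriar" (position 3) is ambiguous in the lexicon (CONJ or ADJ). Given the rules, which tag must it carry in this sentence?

ADJ

Candidates per position — 1:shaabausk {ADJ,CONJ}; 2:shaabausk {ADJ,CONJ}; 3:zriar {CONJ,ADJ}; 4:zriar {CONJ,ADJ}; 5:nitrip {ADJ}; 6:nitrip {ADJ}; 7:grelm {PREP,CONJ}; 8:zunt {CONJ}; 9:zunt {CONJ}; 10:gegreelk {PREP,CONJ}.
Word 1 cannot be CONJ — rule 1 would then fail for every completion. It is ADJ.
Word 2 cannot be CONJ — rule 1 would then fail for every completion. It is ADJ.
Word 3 cannot be CONJ — rule 1 would then fail for every completion. It is ADJ.
Word 4 cannot be CONJ — rule 1 would then fail for every completion. It is ADJ.
Word 7 cannot be CONJ — rule 2 would then fail for every completion. It is PREP.
Word 10 cannot be CONJ — rule 2 would then fail for every completion. It is PREP.
The only consistent sequence is: ADJ ADJ ADJ ADJ ADJ ADJ PREP CONJ CONJ PREP.
Check: rule 1 satisfied; rule 2 satisfied; rule 3 satisfied; rule 4 satisfied; rule 5 satisfied.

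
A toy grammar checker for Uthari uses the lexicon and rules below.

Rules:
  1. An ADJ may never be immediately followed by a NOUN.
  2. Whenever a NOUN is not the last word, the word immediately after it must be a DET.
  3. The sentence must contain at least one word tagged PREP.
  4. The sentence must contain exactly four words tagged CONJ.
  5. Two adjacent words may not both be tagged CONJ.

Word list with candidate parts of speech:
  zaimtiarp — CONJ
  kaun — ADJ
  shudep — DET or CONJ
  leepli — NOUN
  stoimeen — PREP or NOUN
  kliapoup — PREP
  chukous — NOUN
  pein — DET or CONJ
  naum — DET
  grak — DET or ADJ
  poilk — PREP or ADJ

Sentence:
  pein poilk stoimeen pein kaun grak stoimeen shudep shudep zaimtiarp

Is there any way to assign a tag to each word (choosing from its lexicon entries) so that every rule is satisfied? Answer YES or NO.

YES

Candidates per position — 1:pein {DET,CONJ}; 2:poilk {PREP,ADJ}; 3:stoimeen {PREP,NOUN}; 4:pein {DET,CONJ}; 5:kaun {ADJ}; 6:grak {DET,ADJ}; 7:stoimeen {PREP,NOUN}; 8:shudep {DET,CONJ}; 9:shudep {DET,CONJ}; 10:zaimtiarp {CONJ}.
One satisfying assignment: CONJ ADJ PREP CONJ ADJ DET PREP CONJ DET CONJ.
Verifying each rule — rule 1 ✓; rule 2 ✓; rule 3 ✓; rule 4 ✓; rule 5 ✓.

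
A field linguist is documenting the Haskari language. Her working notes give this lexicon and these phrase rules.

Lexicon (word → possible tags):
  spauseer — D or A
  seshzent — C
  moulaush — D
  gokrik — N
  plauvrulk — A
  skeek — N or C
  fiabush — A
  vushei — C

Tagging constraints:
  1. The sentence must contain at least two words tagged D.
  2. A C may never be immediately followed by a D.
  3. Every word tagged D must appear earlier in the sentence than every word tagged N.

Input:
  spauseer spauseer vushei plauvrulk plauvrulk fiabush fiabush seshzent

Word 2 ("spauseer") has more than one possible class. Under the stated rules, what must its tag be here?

Candidates per position — 1:spauseer {D,A}; 2:spauseer {D,A}; 3:vushei {C}; 4:plauvrulk {A}; 5:plauvrulk {A}; 6:fiabush {A}; 7:fiabush {A}; 8:seshzent {C}.
If word 1 were A, no tagging could satisfy rule 1; so word 1 is D.
If word 2 were A, no tagging could satisfy rule 1; so word 2 is D.
The only consistent sequence is: D D C A A A A C.
Check: rule 1 holds; rule 2 holds; rule 3 holds.

D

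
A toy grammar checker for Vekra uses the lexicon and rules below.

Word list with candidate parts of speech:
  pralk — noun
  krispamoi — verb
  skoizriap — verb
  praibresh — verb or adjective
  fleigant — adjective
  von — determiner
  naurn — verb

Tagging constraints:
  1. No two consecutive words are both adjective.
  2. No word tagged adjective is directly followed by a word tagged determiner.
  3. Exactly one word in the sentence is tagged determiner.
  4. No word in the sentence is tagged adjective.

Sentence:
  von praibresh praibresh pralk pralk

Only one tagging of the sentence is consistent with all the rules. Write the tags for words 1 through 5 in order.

Candidates per position — 1:von {determiner}; 2:praibresh {verb,adjective}; 3:praibresh {verb,adjective}; 4:pralk {noun}; 5:pralk {noun}.
Position 2: tagging it adjective would leave rule 4 unsatisfiable, so it must be verb.
Position 3: tagging it adjective would leave rule 4 unsatisfiable, so it must be verb.
So the tagging must be: determiner verb verb noun noun.
Verifying each rule — rule 1 ✓; rule 2 ✓; rule 3 ✓; rule 4 ✓.

determiner verb verb noun noun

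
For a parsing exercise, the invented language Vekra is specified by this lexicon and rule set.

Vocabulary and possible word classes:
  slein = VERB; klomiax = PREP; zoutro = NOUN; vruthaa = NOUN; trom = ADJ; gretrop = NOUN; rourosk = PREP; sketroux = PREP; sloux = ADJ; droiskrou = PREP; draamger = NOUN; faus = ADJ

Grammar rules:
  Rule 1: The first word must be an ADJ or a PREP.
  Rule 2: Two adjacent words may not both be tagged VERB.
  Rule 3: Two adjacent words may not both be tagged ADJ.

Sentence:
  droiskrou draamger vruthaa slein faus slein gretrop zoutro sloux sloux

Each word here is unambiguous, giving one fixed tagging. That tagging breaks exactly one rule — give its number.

Fixed tagging: PREP NOUN NOUN VERB ADJ VERB NOUN NOUN ADJ ADJ.
Checking each rule: R1 pass, R2 pass, R3 fail.
Only rule 3 fails.

3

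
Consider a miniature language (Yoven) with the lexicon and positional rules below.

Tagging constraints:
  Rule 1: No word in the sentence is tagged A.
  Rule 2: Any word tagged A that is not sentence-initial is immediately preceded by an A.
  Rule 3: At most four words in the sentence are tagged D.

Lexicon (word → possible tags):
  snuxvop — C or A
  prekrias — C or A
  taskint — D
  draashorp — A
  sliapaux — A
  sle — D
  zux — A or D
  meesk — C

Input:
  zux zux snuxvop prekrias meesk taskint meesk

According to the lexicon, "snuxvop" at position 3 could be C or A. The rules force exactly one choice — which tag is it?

C

Candidates per position — 1:zux {A,D}; 2:zux {A,D}; 3:snuxvop {C,A}; 4:prekrias {C,A}; 5:meesk {C}; 6:taskint {D}; 7:meesk {C}.
Position 1: A is ruled out by rule 1; that leaves D.
Position 2: A is ruled out by rule 1; that leaves D.
Position 3: A is ruled out by rule 1; that leaves C.
Position 4: A is ruled out by rule 1; that leaves C.
The unique satisfying tagging is: D D C C C D C.
Verifying each rule — rule 1 holds; rule 2 holds; rule 3 holds.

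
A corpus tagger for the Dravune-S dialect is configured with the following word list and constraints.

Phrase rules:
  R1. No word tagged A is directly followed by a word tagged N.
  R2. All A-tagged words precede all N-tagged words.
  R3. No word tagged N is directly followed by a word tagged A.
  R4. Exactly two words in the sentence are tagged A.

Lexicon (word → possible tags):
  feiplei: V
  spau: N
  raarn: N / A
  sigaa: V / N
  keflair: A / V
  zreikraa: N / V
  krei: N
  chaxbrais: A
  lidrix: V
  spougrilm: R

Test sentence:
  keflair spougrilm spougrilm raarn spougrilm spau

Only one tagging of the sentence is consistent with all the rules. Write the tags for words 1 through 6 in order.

Candidates per position — 1:keflair {A,V}; 2:spougrilm {R}; 3:spougrilm {R}; 4:raarn {N,A}; 5:spougrilm {R}; 6:spau {N}.
Position 1: V is ruled out by rule 4; that leaves A.
Position 4: N is ruled out by rule 4; that leaves A.
The only consistent sequence is: A R R A R N.
Check: rule 1 satisfied; rule 2 satisfied; rule 3 satisfied; rule 4 satisfied.

A R R A R N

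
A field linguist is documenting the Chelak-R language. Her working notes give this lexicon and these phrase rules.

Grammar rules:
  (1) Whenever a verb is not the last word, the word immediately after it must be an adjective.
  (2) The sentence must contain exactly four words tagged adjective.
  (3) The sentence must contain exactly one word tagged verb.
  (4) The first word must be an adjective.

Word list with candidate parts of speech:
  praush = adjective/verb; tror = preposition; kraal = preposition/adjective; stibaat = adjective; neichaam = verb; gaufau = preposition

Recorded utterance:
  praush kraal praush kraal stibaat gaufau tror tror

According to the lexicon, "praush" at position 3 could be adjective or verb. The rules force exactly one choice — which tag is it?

verb

Candidates per position — 1:praush {adjective,verb}; 2:kraal {preposition,adjective}; 3:praush {adjective,verb}; 4:kraal {preposition,adjective}; 5:stibaat {adjective}; 6:gaufau {preposition}; 7:tror {preposition}; 8:tror {preposition}.
Position 1: verb is ruled out by rule 4; that leaves adjective.
Position 3: adjective is ruled out by rule 3; that leaves verb.
Position 4: preposition is ruled out by rule 1; that leaves adjective.
Position 2: preposition is ruled out by rule 2; that leaves adjective.
The unique satisfying tagging is: adjective adjective verb adjective adjective preposition preposition preposition.
Rule-by-rule: rule 1 ok; rule 2 ok; rule 3 ok; rule 4 ok.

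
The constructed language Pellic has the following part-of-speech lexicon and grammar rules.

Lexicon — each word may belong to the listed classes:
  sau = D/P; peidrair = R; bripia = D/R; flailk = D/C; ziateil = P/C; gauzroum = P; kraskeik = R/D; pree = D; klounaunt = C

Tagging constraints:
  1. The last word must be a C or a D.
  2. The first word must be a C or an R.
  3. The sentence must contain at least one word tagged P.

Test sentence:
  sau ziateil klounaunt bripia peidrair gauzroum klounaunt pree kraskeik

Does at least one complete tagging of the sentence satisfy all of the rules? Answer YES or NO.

NO

Candidates per position — 1:sau {D,P}; 2:ziateil {P,C}; 3:klounaunt {C}; 4:bripia {D,R}; 5:peidrair {R}; 6:gauzroum {P}; 7:klounaunt {C}; 8:pree {D}; 9:kraskeik {R,D}.
Rule 2 cannot be satisfied by any choice of tags from the lexicon.
So there is no consistent tagging.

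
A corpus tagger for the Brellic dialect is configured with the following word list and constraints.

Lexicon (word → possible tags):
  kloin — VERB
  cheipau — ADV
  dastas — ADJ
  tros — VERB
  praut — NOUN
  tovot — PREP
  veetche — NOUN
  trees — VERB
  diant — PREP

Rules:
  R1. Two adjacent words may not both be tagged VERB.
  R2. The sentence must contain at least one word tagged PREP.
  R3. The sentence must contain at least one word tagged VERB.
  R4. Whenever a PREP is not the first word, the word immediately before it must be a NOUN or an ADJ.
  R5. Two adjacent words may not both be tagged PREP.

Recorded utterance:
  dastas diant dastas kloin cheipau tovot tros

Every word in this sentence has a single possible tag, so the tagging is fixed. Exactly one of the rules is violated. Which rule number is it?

Fixed tagging: ADJ PREP ADJ VERB ADV PREP VERB.
Applying the rules: R1 pass, R2 pass, R3 pass, R4 fail, R5 pass.
Only rule 4 fails.

4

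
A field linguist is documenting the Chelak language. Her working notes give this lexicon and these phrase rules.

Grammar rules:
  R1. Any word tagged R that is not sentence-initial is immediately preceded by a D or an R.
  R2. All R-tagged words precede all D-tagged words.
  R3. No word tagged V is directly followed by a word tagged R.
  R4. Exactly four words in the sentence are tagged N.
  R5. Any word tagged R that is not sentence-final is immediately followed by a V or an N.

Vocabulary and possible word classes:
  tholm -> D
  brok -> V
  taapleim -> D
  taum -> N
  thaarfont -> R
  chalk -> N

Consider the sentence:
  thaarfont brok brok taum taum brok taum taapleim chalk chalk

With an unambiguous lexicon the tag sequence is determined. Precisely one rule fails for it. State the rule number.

4

Fixed tagging: R V V N N V N D N N.
Applying the rules: R1 ✓, R2 ✓, R3 ✓, R4 ✗, R5 ✓.
Only rule 4 fails.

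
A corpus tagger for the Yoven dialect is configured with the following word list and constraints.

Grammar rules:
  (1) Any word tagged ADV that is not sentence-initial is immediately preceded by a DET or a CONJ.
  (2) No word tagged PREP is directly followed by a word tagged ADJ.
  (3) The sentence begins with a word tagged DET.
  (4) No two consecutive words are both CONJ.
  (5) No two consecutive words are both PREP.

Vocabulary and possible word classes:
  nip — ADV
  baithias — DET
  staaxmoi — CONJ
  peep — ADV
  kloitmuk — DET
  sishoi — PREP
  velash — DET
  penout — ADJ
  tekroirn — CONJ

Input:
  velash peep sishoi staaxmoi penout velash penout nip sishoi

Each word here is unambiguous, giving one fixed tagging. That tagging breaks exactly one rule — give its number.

Fixed tagging: DET ADV PREP CONJ ADJ DET ADJ ADV PREP.
Checking each rule: R1 violated, R2 holds, R3 holds, R4 holds, R5 holds.
Only rule 1 fails.

1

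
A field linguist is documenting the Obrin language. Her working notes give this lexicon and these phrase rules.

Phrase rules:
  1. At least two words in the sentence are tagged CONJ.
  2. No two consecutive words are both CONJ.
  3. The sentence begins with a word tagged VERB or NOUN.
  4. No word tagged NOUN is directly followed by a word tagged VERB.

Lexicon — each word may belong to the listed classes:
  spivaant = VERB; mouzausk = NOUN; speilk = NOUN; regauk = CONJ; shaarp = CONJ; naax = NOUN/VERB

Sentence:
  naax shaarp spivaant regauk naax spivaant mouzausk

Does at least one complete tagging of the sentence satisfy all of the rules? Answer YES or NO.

Candidates per position — 1:naax {NOUN,VERB}; 2:shaarp {CONJ}; 3:spivaant {VERB}; 4:regauk {CONJ}; 5:naax {NOUN,VERB}; 6:spivaant {VERB}; 7:mouzausk {NOUN}.
One satisfying assignment: VERB CONJ VERB CONJ VERB VERB NOUN.
Checking: rule 1 holds; rule 2 holds; rule 3 holds; rule 4 holds.

YES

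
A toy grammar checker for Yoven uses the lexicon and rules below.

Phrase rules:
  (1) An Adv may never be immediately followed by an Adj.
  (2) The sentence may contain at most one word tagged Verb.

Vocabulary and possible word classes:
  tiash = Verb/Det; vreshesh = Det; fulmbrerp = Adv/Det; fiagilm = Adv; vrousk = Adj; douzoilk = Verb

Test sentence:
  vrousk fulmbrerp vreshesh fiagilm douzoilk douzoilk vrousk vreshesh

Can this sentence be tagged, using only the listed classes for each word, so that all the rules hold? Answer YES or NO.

NO

Candidates per position — 1:vrousk {Adj}; 2:fulmbrerp {Adv,Det}; 3:vreshesh {Det}; 4:fiagilm {Adv}; 5:douzoilk {Verb}; 6:douzoilk {Verb}; 7:vrousk {Adj}; 8:vreshesh {Det}.
Rule 2 cannot be satisfied by any choice of tags from the lexicon.
So there is no consistent tagging.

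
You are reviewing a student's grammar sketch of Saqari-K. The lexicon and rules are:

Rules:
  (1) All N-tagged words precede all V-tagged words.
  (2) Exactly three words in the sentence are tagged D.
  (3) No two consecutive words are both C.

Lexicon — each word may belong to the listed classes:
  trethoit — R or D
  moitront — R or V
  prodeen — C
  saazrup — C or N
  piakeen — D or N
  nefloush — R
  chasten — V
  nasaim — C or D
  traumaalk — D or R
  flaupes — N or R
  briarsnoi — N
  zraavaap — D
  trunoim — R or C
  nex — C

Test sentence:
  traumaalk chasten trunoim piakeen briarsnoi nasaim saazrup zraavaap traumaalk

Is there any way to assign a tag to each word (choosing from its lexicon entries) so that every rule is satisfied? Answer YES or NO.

Candidates per position — 1:traumaalk {D,R}; 2:chasten {V}; 3:trunoim {R,C}; 4:piakeen {D,N}; 5:briarsnoi {N}; 6:nasaim {C,D}; 7:saazrup {C,N}; 8:zraavaap {D}; 9:traumaalk {D,R}.
Rule 1 cannot be satisfied by any choice of tags from the lexicon.
So there is no consistent tagging.

NO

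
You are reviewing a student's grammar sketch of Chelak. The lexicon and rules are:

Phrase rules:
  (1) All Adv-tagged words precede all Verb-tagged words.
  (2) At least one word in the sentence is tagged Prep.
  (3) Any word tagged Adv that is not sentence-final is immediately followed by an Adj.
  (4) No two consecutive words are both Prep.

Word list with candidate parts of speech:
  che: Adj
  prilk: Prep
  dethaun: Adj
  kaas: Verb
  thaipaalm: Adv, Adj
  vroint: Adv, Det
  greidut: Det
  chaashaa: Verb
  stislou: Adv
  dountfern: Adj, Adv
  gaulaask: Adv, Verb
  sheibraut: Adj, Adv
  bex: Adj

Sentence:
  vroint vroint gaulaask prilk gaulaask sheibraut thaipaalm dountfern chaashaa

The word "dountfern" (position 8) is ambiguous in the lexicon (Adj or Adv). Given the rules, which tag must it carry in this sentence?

Adj

Candidates per position — 1:vroint {Adv,Det}; 2:vroint {Adv,Det}; 3:gaulaask {Adv,Verb}; 4:prilk {Prep}; 5:gaulaask {Adv,Verb}; 6:sheibraut {Adj,Adv}; 7:thaipaalm {Adv,Adj}; 8:dountfern {Adj,Adv}; 9:chaashaa {Verb}.
Word 1 cannot be Adv — rule 3 would then fail for every completion. It is Det.
Word 2 cannot be Adv — rule 3 would then fail for every completion. It is Det.
Word 3 cannot be Adv — rule 3 would then fail for every completion. It is Verb.
Word 5 cannot be Adv — rule 1 would then fail for every completion. It is Verb.
Word 6 cannot be Adv — rule 1 would then fail for every completion. It is Adj.
Word 7 cannot be Adv — rule 1 would then fail for every completion. It is Adj.
Word 8 cannot be Adv — rule 1 would then fail for every completion. It is Adj.
The only consistent sequence is: Det Det Verb Prep Verb Adj Adj Adj Verb.
Verifying each rule — rule 1 holds; rule 2 holds; rule 3 holds; rule 4 holds.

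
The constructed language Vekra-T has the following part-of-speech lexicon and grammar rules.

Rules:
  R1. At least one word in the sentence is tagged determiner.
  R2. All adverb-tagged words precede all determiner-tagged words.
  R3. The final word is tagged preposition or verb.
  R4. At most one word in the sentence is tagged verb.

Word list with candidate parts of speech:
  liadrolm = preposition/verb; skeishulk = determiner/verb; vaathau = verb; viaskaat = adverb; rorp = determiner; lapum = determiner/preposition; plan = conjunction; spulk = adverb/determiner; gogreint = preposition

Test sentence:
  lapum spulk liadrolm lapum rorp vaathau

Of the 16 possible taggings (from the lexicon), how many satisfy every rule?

Candidates per position — 1:lapum {determiner,preposition}; 2:spulk {adverb,determiner}; 3:liadrolm {preposition,verb}; 4:lapum {determiner,preposition}; 5:rorp {determiner}; 6:vaathau {verb}.
There are 16 candidate sequences in total.
Checking each against the rules leaves 6 sequences.
Count = 6.

6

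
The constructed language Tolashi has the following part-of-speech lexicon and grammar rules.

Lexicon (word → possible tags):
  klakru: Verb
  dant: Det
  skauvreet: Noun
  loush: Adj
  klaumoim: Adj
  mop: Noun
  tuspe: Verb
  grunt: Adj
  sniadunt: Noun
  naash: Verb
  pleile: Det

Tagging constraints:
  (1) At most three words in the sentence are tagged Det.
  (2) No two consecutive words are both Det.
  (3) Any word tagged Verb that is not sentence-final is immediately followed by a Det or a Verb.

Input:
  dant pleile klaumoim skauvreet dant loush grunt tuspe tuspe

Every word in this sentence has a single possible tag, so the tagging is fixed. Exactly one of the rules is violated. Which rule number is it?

Fixed tagging: Det Det Adj Noun Det Adj Adj Verb Verb.
Applying the rules: R1 holds, R2 violated, R3 holds.
Only rule 2 fails.

2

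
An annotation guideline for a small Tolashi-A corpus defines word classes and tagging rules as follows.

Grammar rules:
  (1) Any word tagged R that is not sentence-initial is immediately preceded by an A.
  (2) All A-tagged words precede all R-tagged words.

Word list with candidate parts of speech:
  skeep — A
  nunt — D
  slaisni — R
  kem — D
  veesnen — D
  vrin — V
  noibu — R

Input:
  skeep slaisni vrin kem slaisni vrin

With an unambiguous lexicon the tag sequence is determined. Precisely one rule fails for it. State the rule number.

Fixed tagging: A R V D R V.
Applying the rules: R1 ✗, R2 ✓.
Only rule 1 fails.

1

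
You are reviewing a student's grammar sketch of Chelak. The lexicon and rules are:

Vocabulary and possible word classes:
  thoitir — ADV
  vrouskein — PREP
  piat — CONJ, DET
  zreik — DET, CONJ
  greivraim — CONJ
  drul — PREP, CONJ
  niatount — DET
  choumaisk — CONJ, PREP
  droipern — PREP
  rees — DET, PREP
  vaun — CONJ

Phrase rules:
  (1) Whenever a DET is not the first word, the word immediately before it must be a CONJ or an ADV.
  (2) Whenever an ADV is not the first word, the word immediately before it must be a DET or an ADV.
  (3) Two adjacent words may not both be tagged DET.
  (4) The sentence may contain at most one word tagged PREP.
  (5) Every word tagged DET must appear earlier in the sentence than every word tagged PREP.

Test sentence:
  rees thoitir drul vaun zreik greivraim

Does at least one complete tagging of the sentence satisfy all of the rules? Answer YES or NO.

YES

Candidates per position — 1:rees {DET,PREP}; 2:thoitir {ADV}; 3:drul {PREP,CONJ}; 4:vaun {CONJ}; 5:zreik {DET,CONJ}; 6:greivraim {CONJ}.
One satisfying assignment: DET ADV CONJ CONJ DET CONJ.
Verifying each rule — rule 1 satisfied; rule 2 satisfied; rule 3 satisfied; rule 4 satisfied; rule 5 satisfied.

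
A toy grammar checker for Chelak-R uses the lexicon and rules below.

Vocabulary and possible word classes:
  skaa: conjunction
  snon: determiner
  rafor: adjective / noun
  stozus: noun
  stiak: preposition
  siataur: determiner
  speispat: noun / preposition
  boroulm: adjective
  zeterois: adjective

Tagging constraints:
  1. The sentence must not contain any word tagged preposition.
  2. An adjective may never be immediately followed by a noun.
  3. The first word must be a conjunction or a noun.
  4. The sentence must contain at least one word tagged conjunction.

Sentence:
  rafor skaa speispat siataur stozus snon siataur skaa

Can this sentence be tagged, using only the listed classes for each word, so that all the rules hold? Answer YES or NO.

YES

Candidates per position — 1:rafor {adjective,noun}; 2:skaa {conjunction}; 3:speispat {noun,preposition}; 4:siataur {determiner}; 5:stozus {noun}; 6:snon {determiner}; 7:siataur {determiner}; 8:skaa {conjunction}.
One satisfying assignment: noun conjunction noun determiner noun determiner determiner conjunction.
Rule-by-rule: rule 1 holds; rule 2 holds; rule 3 holds; rule 4 holds.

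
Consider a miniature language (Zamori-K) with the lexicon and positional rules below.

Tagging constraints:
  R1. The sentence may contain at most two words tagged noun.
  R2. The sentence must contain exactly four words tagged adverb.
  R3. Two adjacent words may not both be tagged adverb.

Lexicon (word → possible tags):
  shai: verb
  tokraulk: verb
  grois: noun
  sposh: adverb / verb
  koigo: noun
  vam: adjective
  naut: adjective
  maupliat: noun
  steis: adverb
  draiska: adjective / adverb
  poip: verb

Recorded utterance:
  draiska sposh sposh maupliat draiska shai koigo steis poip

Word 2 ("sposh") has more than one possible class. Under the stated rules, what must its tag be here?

Candidates per position — 1:draiska {adjective,adverb}; 2:sposh {adverb,verb}; 3:sposh {adverb,verb}; 4:maupliat {noun}; 5:draiska {adjective,adverb}; 6:shai {verb}; 7:koigo {noun}; 8:steis {adverb}; 9:poip {verb}.
Position 2: the remaining choice is settled jointly with positions 1, 3, 5 — only verb at position 2 is part of a tagging that satisfies every rule.
That leaves exactly one tagging: adverb verb adverb noun adverb verb noun adverb verb.
Check: rule 1 holds; rule 2 holds; rule 3 holds.

verb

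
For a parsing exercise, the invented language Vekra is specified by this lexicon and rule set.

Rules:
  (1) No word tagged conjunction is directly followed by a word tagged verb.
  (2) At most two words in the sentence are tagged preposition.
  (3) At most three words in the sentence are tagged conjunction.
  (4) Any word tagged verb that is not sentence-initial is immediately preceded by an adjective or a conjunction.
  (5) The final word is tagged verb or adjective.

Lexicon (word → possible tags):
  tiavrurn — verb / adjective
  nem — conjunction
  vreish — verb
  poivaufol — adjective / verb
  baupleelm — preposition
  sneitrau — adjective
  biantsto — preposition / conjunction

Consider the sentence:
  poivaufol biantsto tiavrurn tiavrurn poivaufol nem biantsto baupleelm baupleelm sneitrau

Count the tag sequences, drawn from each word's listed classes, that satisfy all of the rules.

Candidates per position — 1:poivaufol {adjective,verb}; 2:biantsto {preposition,conjunction}; 3:tiavrurn {verb,adjective}; 4:tiavrurn {verb,adjective}; 5:poivaufol {adjective,verb}; 6:nem {conjunction}; 7:biantsto {preposition,conjunction}; 8:baupleelm {preposition}; 9:baupleelm {preposition}; 10:sneitrau {adjective}.
There are 64 candidate sequences in total.
Checking each against the rules leaves 6 sequences.
Count = 6.

6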